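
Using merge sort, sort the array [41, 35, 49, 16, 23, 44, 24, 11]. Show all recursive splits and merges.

Merge sort trace:

Split: [41, 35, 49, 16, 23, 44, 24, 11] -> [41, 35, 49, 16] and [23, 44, 24, 11]
  Split: [41, 35, 49, 16] -> [41, 35] and [49, 16]
    Split: [41, 35] -> [41] and [35]
    Merge: [41] + [35] -> [35, 41]
    Split: [49, 16] -> [49] and [16]
    Merge: [49] + [16] -> [16, 49]
  Merge: [35, 41] + [16, 49] -> [16, 35, 41, 49]
  Split: [23, 44, 24, 11] -> [23, 44] and [24, 11]
    Split: [23, 44] -> [23] and [44]
    Merge: [23] + [44] -> [23, 44]
    Split: [24, 11] -> [24] and [11]
    Merge: [24] + [11] -> [11, 24]
  Merge: [23, 44] + [11, 24] -> [11, 23, 24, 44]
Merge: [16, 35, 41, 49] + [11, 23, 24, 44] -> [11, 16, 23, 24, 35, 41, 44, 49]

Final sorted array: [11, 16, 23, 24, 35, 41, 44, 49]

The merge sort proceeds by recursively splitting the array and merging sorted halves.
After all merges, the sorted array is [11, 16, 23, 24, 35, 41, 44, 49].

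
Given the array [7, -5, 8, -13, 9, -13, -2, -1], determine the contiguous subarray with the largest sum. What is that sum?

Using Kadane's algorithm on [7, -5, 8, -13, 9, -13, -2, -1]:

Scanning through the array:
Position 1 (value -5): max_ending_here = 2, max_so_far = 7
Position 2 (value 8): max_ending_here = 10, max_so_far = 10
Position 3 (value -13): max_ending_here = -3, max_so_far = 10
Position 4 (value 9): max_ending_here = 9, max_so_far = 10
Position 5 (value -13): max_ending_here = -4, max_so_far = 10
Position 6 (value -2): max_ending_here = -2, max_so_far = 10
Position 7 (value -1): max_ending_here = -1, max_so_far = 10

Maximum subarray: [7, -5, 8]
Maximum sum: 10

The maximum subarray is [7, -5, 8] with sum 10. This subarray runs from index 0 to index 2.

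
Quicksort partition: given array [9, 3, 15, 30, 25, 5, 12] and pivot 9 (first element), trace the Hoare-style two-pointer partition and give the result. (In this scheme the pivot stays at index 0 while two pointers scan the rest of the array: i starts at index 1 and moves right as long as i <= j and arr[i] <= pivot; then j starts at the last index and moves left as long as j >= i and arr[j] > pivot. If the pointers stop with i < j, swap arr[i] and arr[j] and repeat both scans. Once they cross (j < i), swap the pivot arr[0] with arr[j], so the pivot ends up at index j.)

Hoare-style two-pointer partition with pivot = 9:

Initial array: [9, 3, 15, 30, 25, 5, 12]

Pointers start at i = 1, j = 6.
i stops at index 2 (arr[2]=15 > 9), j stops at index 5 (arr[5]=5 <= 9): swap arr[2] and arr[5], array becomes [9, 3, 5, 30, 25, 15, 12]
i ends at 3, j ends at 2: the pointers have crossed (j < i), so scanning stops.

Swap pivot arr[0] with arr[2] to place pivot at position 2: [5, 3, 9, 30, 25, 15, 12]
Pivot position: 2

After partitioning with pivot 9, the array becomes [5, 3, 9, 30, 25, 15, 12]. The pivot is placed at index 2. All elements to the left of the pivot are <= 9, and all elements to the right are > 9.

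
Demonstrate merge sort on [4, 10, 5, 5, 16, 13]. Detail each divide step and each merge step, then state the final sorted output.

Merge sort trace:

Split: [4, 10, 5, 5, 16, 13] -> [4, 10, 5] and [5, 16, 13]
  Split: [4, 10, 5] -> [4] and [10, 5]
    Split: [10, 5] -> [10] and [5]
    Merge: [10] + [5] -> [5, 10]
  Merge: [4] + [5, 10] -> [4, 5, 10]
  Split: [5, 16, 13] -> [5] and [16, 13]
    Split: [16, 13] -> [16] and [13]
    Merge: [16] + [13] -> [13, 16]
  Merge: [5] + [13, 16] -> [5, 13, 16]
Merge: [4, 5, 10] + [5, 13, 16] -> [4, 5, 5, 10, 13, 16]

Final sorted array: [4, 5, 5, 10, 13, 16]

The merge sort proceeds by recursively splitting the array and merging sorted halves.
After all merges, the sorted array is [4, 5, 5, 10, 13, 16].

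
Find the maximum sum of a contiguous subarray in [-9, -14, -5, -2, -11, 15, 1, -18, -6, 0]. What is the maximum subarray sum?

Using Kadane's algorithm on [-9, -14, -5, -2, -11, 15, 1, -18, -6, 0]:

Scanning through the array:
Position 1 (value -14): max_ending_here = -14, max_so_far = -9
Position 2 (value -5): max_ending_here = -5, max_so_far = -5
Position 3 (value -2): max_ending_here = -2, max_so_far = -2
Position 4 (value -11): max_ending_here = -11, max_so_far = -2
Position 5 (value 15): max_ending_here = 15, max_so_far = 15
Position 6 (value 1): max_ending_here = 16, max_so_far = 16
Position 7 (value -18): max_ending_here = -2, max_so_far = 16
Position 8 (value -6): max_ending_here = -6, max_so_far = 16
Position 9 (value 0): max_ending_here = 0, max_so_far = 16

Maximum subarray: [15, 1]
Maximum sum: 16

The maximum subarray is [15, 1] with sum 16. This subarray runs from index 5 to index 6.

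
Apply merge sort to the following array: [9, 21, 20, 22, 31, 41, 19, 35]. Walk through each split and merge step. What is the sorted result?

Merge sort trace:

Split: [9, 21, 20, 22, 31, 41, 19, 35] -> [9, 21, 20, 22] and [31, 41, 19, 35]
  Split: [9, 21, 20, 22] -> [9, 21] and [20, 22]
    Split: [9, 21] -> [9] and [21]
    Merge: [9] + [21] -> [9, 21]
    Split: [20, 22] -> [20] and [22]
    Merge: [20] + [22] -> [20, 22]
  Merge: [9, 21] + [20, 22] -> [9, 20, 21, 22]
  Split: [31, 41, 19, 35] -> [31, 41] and [19, 35]
    Split: [31, 41] -> [31] and [41]
    Merge: [31] + [41] -> [31, 41]
    Split: [19, 35] -> [19] and [35]
    Merge: [19] + [35] -> [19, 35]
  Merge: [31, 41] + [19, 35] -> [19, 31, 35, 41]
Merge: [9, 20, 21, 22] + [19, 31, 35, 41] -> [9, 19, 20, 21, 22, 31, 35, 41]

Final sorted array: [9, 19, 20, 21, 22, 31, 35, 41]

The merge sort proceeds by recursively splitting the array and merging sorted halves.
After all merges, the sorted array is [9, 19, 20, 21, 22, 31, 35, 41].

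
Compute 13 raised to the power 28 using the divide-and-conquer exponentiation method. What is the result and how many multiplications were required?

Computing 13^28 by squaring (build up from 13^1; each line after the first costs one multiplication):

13^1 = 13
13^2 = (13^1)^2 = 13^2 = 169
13^3 = 13 * 13^2 = 13 * 169 = 2197
13^6 = (13^3)^2 = 2197^2 = 4826809
13^7 = 13 * 13^6 = 13 * 4826809 = 62748517
13^14 = (13^7)^2 = 62748517^2 = 3937376385699289
13^28 = (13^14)^2 = 3937376385699289^2 = 15502932802662396215269535105521

Result: 15502932802662396215269535105521
Multiplications needed: 6 (6 lines after 13^1)

13^28 = 15502932802662396215269535105521. Using exponentiation by squaring, this requires 6 multiplications. The key idea: if the exponent is even, square the half-power; if odd, multiply by the base once.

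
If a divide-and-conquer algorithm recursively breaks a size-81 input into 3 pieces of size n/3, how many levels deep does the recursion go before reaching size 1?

For divide and conquer with division factor 3:

Problem sizes at each level:
Level 0: 81
Level 1: 27
Level 2: 9
Level 3: 3
Level 4: 1

The root is level 0 and the size-1 base case is level 4 (the tree spans levels 0 through 4, i.e. 5 levels counting the root), so the depth is the number of divisions: log_3(81) = 4

The recursion tree depth is log_3(81) = 4. At each level, the problem size is divided by 3, so it takes 4 divisions to reduce to a base case of size 1. The algorithm makes 3 recursive calls at each level.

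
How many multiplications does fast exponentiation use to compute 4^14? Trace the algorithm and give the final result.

Computing 4^14 by squaring (build up from 4^1; each line after the first costs one multiplication):

4^1 = 4
4^2 = (4^1)^2 = 4^2 = 16
4^3 = 4 * 4^2 = 4 * 16 = 64
4^6 = (4^3)^2 = 64^2 = 4096
4^7 = 4 * 4^6 = 4 * 4096 = 16384
4^14 = (4^7)^2 = 16384^2 = 268435456

Result: 268435456
Multiplications needed: 5 (5 lines after 4^1)

4^14 = 268435456. Using exponentiation by squaring, this requires 5 multiplications. The key idea: if the exponent is even, square the half-power; if odd, multiply by the base once.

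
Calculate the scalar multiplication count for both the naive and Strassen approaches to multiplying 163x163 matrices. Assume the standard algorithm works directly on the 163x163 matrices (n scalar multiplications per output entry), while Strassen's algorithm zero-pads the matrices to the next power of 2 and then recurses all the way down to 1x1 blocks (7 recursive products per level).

Matrix multiplication for 163x163 matrices:

Strassen's algorithm requires power-of-2 dimensions. Pad 163x163 to 256x256 (next power of 2).

Standard algorithm: 163^3 = 4330747 multiplications
Strassen's algorithm: 7^(log2(256)) = 7^8 = 5764801 multiplications
Difference: 4330747 - 5764801 = -1434054 (Strassen uses MORE here due to padding overhead — for small or just-over-power-of-2 n, padding can outweigh the per-level savings)

Standard: 4330747 multiplications (163^3). Strassen: 5764801 multiplications (7^8, after padding to 256x256). Strassen reduces 8 recursive multiplications to 7 at each level.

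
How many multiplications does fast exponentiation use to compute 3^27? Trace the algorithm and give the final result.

Computing 3^27 by squaring (build up from 3^1; each line after the first costs one multiplication):

3^1 = 3
3^2 = (3^1)^2 = 3^2 = 9
3^3 = 3 * 3^2 = 3 * 9 = 27
3^6 = (3^3)^2 = 27^2 = 729
3^12 = (3^6)^2 = 729^2 = 531441
3^13 = 3 * 3^12 = 3 * 531441 = 1594323
3^26 = (3^13)^2 = 1594323^2 = 2541865828329
3^27 = 3 * 3^26 = 3 * 2541865828329 = 7625597484987

Result: 7625597484987
Multiplications needed: 7 (7 lines after 3^1)

3^27 = 7625597484987. Using exponentiation by squaring, this requires 7 multiplications. The key idea: if the exponent is even, square the half-power; if odd, multiply by the base once.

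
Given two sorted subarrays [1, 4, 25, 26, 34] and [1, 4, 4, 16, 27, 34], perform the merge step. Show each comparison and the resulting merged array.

Merging process:

Compare 1 vs 1: take 1 from left. Merged: [1]
Compare 4 vs 1: take 1 from right. Merged: [1, 1]
Compare 4 vs 4: take 4 from left. Merged: [1, 1, 4]
Compare 25 vs 4: take 4 from right. Merged: [1, 1, 4, 4]
Compare 25 vs 4: take 4 from right. Merged: [1, 1, 4, 4, 4]
Compare 25 vs 16: take 16 from right. Merged: [1, 1, 4, 4, 4, 16]
Compare 25 vs 27: take 25 from left. Merged: [1, 1, 4, 4, 4, 16, 25]
Compare 26 vs 27: take 26 from left. Merged: [1, 1, 4, 4, 4, 16, 25, 26]
Compare 34 vs 27: take 27 from right. Merged: [1, 1, 4, 4, 4, 16, 25, 26, 27]
Compare 34 vs 34: take 34 from left. Merged: [1, 1, 4, 4, 4, 16, 25, 26, 27, 34]
Append remaining from right: [34]. Merged: [1, 1, 4, 4, 4, 16, 25, 26, 27, 34, 34]

Final merged array: [1, 1, 4, 4, 4, 16, 25, 26, 27, 34, 34]
Total comparisons: 10

The merged array is [1, 1, 4, 4, 4, 16, 25, 26, 27, 34, 34], requiring 10 comparisons. The merge step runs in O(n) time where n is the total number of elements.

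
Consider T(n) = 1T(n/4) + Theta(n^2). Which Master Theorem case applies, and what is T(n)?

Master Theorem for T(n) = 1T(n/4) + O(n^2):

a = 1, b = 4, c = 2
log_b(a) = log_4(1) = 0.0000

Case 3: c = 2 > log_4(1) = 0.0000
T(n) = O(n^2) = O(n^2)

For T(n) = 1T(n/4) + O(n^2): log_4(1) = 0.0000. This is Case 3 of the Master Theorem (c > log_b(a), work dominated by root), giving O(n^2).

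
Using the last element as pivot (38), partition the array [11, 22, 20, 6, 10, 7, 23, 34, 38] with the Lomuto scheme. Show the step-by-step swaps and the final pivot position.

Lomuto partition with pivot = 38:

Initial array: [11, 22, 20, 6, 10, 7, 23, 34, 38]

arr[0]=11 <= 38: swap with position 0, array becomes [11, 22, 20, 6, 10, 7, 23, 34, 38]
arr[1]=22 <= 38: swap with position 1, array becomes [11, 22, 20, 6, 10, 7, 23, 34, 38]
arr[2]=20 <= 38: swap with position 2, array becomes [11, 22, 20, 6, 10, 7, 23, 34, 38]
arr[3]=6 <= 38: swap with position 3, array becomes [11, 22, 20, 6, 10, 7, 23, 34, 38]
arr[4]=10 <= 38: swap with position 4, array becomes [11, 22, 20, 6, 10, 7, 23, 34, 38]
arr[5]=7 <= 38: swap with position 5, array becomes [11, 22, 20, 6, 10, 7, 23, 34, 38]
arr[6]=23 <= 38: swap with position 6, array becomes [11, 22, 20, 6, 10, 7, 23, 34, 38]
arr[7]=34 <= 38: swap with position 7, array becomes [11, 22, 20, 6, 10, 7, 23, 34, 38]

Place pivot at position 8: [11, 22, 20, 6, 10, 7, 23, 34, 38]
Pivot position: 8

After partitioning with pivot 38, the array becomes [11, 22, 20, 6, 10, 7, 23, 34, 38]. The pivot is placed at index 8. All elements to the left of the pivot are <= 38, and all elements to the right are > 38.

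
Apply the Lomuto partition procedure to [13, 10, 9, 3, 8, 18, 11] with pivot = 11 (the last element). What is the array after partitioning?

Lomuto partition with pivot = 11:

Initial array: [13, 10, 9, 3, 8, 18, 11]

arr[0]=13 > 11: no swap
arr[1]=10 <= 11: swap with position 0, array becomes [10, 13, 9, 3, 8, 18, 11]
arr[2]=9 <= 11: swap with position 1, array becomes [10, 9, 13, 3, 8, 18, 11]
arr[3]=3 <= 11: swap with position 2, array becomes [10, 9, 3, 13, 8, 18, 11]
arr[4]=8 <= 11: swap with position 3, array becomes [10, 9, 3, 8, 13, 18, 11]
arr[5]=18 > 11: no swap

Place pivot at position 4: [10, 9, 3, 8, 11, 18, 13]
Pivot position: 4

After partitioning with pivot 11, the array becomes [10, 9, 3, 8, 11, 18, 13]. The pivot is placed at index 4. All elements to the left of the pivot are <= 11, and all elements to the right are > 11.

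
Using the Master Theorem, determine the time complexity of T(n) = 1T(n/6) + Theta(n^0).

Master Theorem for T(n) = 1T(n/6) + O(n^0):

a = 1, b = 6, c = 0
log_b(a) = log_6(1) = 0.0000

Case 2: c = 0 = log_6(1) = 0.0000
T(n) = O(n^0 log n) = O(log n)

For T(n) = 1T(n/6) + O(n^0): log_6(1) = 0.0000. This is Case 2 of the Master Theorem (c = log_b(a), equal work at all levels), giving O(log n).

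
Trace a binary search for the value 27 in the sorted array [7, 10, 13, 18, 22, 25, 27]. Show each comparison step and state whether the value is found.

Binary search for 27 in [7, 10, 13, 18, 22, 25, 27]:

lo=0, hi=6, mid=3, arr[mid]=18 -> 18 < 27, search right half
lo=4, hi=6, mid=5, arr[mid]=25 -> 25 < 27, search right half
lo=6, hi=6, mid=6, arr[mid]=27 -> Found target at index 6!

Binary search finds 27 at index 6 after 3 comparisons. The search repeatedly halves the search space by comparing with the middle element.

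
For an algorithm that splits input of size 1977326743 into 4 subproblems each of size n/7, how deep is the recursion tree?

For divide and conquer with division factor 7:

Problem sizes at each level:
Level 0: 1977326743
Level 1: 282475249
Level 2: 40353607
Level 3: 5764801
Level 4: 823543
Level 5: 117649
Level 6: 16807
Level 7: 2401
Level 8: 343
Level 9: 49
Level 10: 7
Level 11: 1

The root is level 0 and the size-1 base case is level 11 (the tree spans levels 0 through 11, i.e. 12 levels counting the root), so the depth is the number of divisions: log_7(1977326743) = 11

The recursion tree depth is log_7(1977326743) = 11. At each level, the problem size is divided by 7, so it takes 11 divisions to reduce to a base case of size 1. The algorithm makes 4 recursive calls at each level.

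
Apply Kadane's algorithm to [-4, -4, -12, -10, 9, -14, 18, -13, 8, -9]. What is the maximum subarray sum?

Using Kadane's algorithm on [-4, -4, -12, -10, 9, -14, 18, -13, 8, -9]:

Scanning through the array:
Position 1 (value -4): max_ending_here = -4, max_so_far = -4
Position 2 (value -12): max_ending_here = -12, max_so_far = -4
Position 3 (value -10): max_ending_here = -10, max_so_far = -4
Position 4 (value 9): max_ending_here = 9, max_so_far = 9
Position 5 (value -14): max_ending_here = -5, max_so_far = 9
Position 6 (value 18): max_ending_here = 18, max_so_far = 18
Position 7 (value -13): max_ending_here = 5, max_so_far = 18
Position 8 (value 8): max_ending_here = 13, max_so_far = 18
Position 9 (value -9): max_ending_here = 4, max_so_far = 18

Maximum subarray: [18]
Maximum sum: 18

The maximum subarray is [18] with sum 18. This subarray runs from index 6 to index 6.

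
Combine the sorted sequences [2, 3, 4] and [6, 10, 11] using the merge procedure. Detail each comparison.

Merging process:

Compare 2 vs 6: take 2 from left. Merged: [2]
Compare 3 vs 6: take 3 from left. Merged: [2, 3]
Compare 4 vs 6: take 4 from left. Merged: [2, 3, 4]
Append remaining from right: [6, 10, 11]. Merged: [2, 3, 4, 6, 10, 11]

Final merged array: [2, 3, 4, 6, 10, 11]
Total comparisons: 3

The merged array is [2, 3, 4, 6, 10, 11], requiring 3 comparisons. The merge step runs in O(n) time where n is the total number of elements.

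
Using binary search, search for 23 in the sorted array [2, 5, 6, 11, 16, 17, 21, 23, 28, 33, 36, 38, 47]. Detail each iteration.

Binary search for 23 in [2, 5, 6, 11, 16, 17, 21, 23, 28, 33, 36, 38, 47]:

lo=0, hi=12, mid=6, arr[mid]=21 -> 21 < 23, search right half
lo=7, hi=12, mid=9, arr[mid]=33 -> 33 > 23, search left half
lo=7, hi=8, mid=7, arr[mid]=23 -> Found target at index 7!

Binary search finds 23 at index 7 after 3 comparisons. The search repeatedly halves the search space by comparing with the middle element.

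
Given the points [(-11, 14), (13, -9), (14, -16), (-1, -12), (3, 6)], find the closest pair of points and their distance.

Computing all pairwise distances among 5 points:

d((-11, 14), (13, -9)) = 33.2415
d((-11, 14), (14, -16)) = 39.0512
d((-11, 14), (-1, -12)) = 27.8568
d((-11, 14), (3, 6)) = 16.1245
d((13, -9), (14, -16)) = 7.0711 <-- minimum
d((13, -9), (-1, -12)) = 14.3178
d((13, -9), (3, 6)) = 18.0278
d((14, -16), (-1, -12)) = 15.5242
d((14, -16), (3, 6)) = 24.5967
d((-1, -12), (3, 6)) = 18.4391

Closest pair: (13, -9) and (14, -16) with distance 7.0711

The closest pair is (13, -9) and (14, -16) with Euclidean distance 7.0711. For 5 points, brute-force pairwise comparison is shown above. For large n, the divide-and-conquer algorithm (sort by x, recurse on halves, check the dividing strip) achieves O(n log n).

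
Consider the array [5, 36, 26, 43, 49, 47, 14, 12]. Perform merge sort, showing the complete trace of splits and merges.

Merge sort trace:

Split: [5, 36, 26, 43, 49, 47, 14, 12] -> [5, 36, 26, 43] and [49, 47, 14, 12]
  Split: [5, 36, 26, 43] -> [5, 36] and [26, 43]
    Split: [5, 36] -> [5] and [36]
    Merge: [5] + [36] -> [5, 36]
    Split: [26, 43] -> [26] and [43]
    Merge: [26] + [43] -> [26, 43]
  Merge: [5, 36] + [26, 43] -> [5, 26, 36, 43]
  Split: [49, 47, 14, 12] -> [49, 47] and [14, 12]
    Split: [49, 47] -> [49] and [47]
    Merge: [49] + [47] -> [47, 49]
    Split: [14, 12] -> [14] and [12]
    Merge: [14] + [12] -> [12, 14]
  Merge: [47, 49] + [12, 14] -> [12, 14, 47, 49]
Merge: [5, 26, 36, 43] + [12, 14, 47, 49] -> [5, 12, 14, 26, 36, 43, 47, 49]

Final sorted array: [5, 12, 14, 26, 36, 43, 47, 49]

The merge sort proceeds by recursively splitting the array and merging sorted halves.
After all merges, the sorted array is [5, 12, 14, 26, 36, 43, 47, 49].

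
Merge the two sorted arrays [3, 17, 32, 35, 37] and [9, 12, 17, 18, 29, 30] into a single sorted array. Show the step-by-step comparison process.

Merging process:

Compare 3 vs 9: take 3 from left. Merged: [3]
Compare 17 vs 9: take 9 from right. Merged: [3, 9]
Compare 17 vs 12: take 12 from right. Merged: [3, 9, 12]
Compare 17 vs 17: take 17 from left. Merged: [3, 9, 12, 17]
Compare 32 vs 17: take 17 from right. Merged: [3, 9, 12, 17, 17]
Compare 32 vs 18: take 18 from right. Merged: [3, 9, 12, 17, 17, 18]
Compare 32 vs 29: take 29 from right. Merged: [3, 9, 12, 17, 17, 18, 29]
Compare 32 vs 30: take 30 from right. Merged: [3, 9, 12, 17, 17, 18, 29, 30]
Append remaining from left: [32, 35, 37]. Merged: [3, 9, 12, 17, 17, 18, 29, 30, 32, 35, 37]

Final merged array: [3, 9, 12, 17, 17, 18, 29, 30, 32, 35, 37]
Total comparisons: 8

The merged array is [3, 9, 12, 17, 17, 18, 29, 30, 32, 35, 37], requiring 8 comparisons. The merge step runs in O(n) time where n is the total number of elements.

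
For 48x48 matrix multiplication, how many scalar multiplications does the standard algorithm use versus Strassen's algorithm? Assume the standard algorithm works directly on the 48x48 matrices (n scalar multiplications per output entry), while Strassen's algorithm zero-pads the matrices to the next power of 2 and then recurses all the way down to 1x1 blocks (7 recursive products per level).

Matrix multiplication for 48x48 matrices:

Strassen's algorithm requires power-of-2 dimensions. Pad 48x48 to 64x64 (next power of 2).

Standard algorithm: 48^3 = 110592 multiplications
Strassen's algorithm: 7^(log2(64)) = 7^6 = 117649 multiplications
Difference: 110592 - 117649 = -7057 (Strassen uses MORE here due to padding overhead — for small or just-over-power-of-2 n, padding can outweigh the per-level savings)

Standard: 110592 multiplications (48^3). Strassen: 117649 multiplications (7^6, after padding to 64x64). Strassen reduces 8 recursive multiplications to 7 at each level.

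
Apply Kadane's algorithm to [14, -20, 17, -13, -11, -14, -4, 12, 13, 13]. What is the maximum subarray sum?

Using Kadane's algorithm on [14, -20, 17, -13, -11, -14, -4, 12, 13, 13]:

Scanning through the array:
Position 1 (value -20): max_ending_here = -6, max_so_far = 14
Position 2 (value 17): max_ending_here = 17, max_so_far = 17
Position 3 (value -13): max_ending_here = 4, max_so_far = 17
Position 4 (value -11): max_ending_here = -7, max_so_far = 17
Position 5 (value -14): max_ending_here = -14, max_so_far = 17
Position 6 (value -4): max_ending_here = -4, max_so_far = 17
Position 7 (value 12): max_ending_here = 12, max_so_far = 17
Position 8 (value 13): max_ending_here = 25, max_so_far = 25
Position 9 (value 13): max_ending_here = 38, max_so_far = 38

Maximum subarray: [12, 13, 13]
Maximum sum: 38

The maximum subarray is [12, 13, 13] with sum 38. This subarray runs from index 7 to index 9.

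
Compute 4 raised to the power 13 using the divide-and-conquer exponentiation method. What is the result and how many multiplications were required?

Computing 4^13 by squaring (build up from 4^1; each line after the first costs one multiplication):

4^1 = 4
4^2 = (4^1)^2 = 4^2 = 16
4^3 = 4 * 4^2 = 4 * 16 = 64
4^6 = (4^3)^2 = 64^2 = 4096
4^12 = (4^6)^2 = 4096^2 = 16777216
4^13 = 4 * 4^12 = 4 * 16777216 = 67108864

Result: 67108864
Multiplications needed: 5 (5 lines after 4^1)

4^13 = 67108864. Using exponentiation by squaring, this requires 5 multiplications. The key idea: if the exponent is even, square the half-power; if odd, multiply by the base once.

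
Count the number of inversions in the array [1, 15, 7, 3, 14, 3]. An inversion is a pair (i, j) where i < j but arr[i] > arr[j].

Finding inversions in [1, 15, 7, 3, 14, 3]:

(1, 2): arr[1]=15 > arr[2]=7
(1, 3): arr[1]=15 > arr[3]=3
(1, 4): arr[1]=15 > arr[4]=14
(1, 5): arr[1]=15 > arr[5]=3
(2, 3): arr[2]=7 > arr[3]=3
(2, 5): arr[2]=7 > arr[5]=3
(4, 5): arr[4]=14 > arr[5]=3

Total inversions: 7

The array has 7 inversion(s): (1,2), (1,3), (1,4), (1,5), (2,3), (2,5), (4,5). Each pair (i,j) satisfies i < j and arr[i] > arr[j].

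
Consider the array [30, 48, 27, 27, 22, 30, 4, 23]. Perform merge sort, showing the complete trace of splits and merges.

Merge sort trace:

Split: [30, 48, 27, 27, 22, 30, 4, 23] -> [30, 48, 27, 27] and [22, 30, 4, 23]
  Split: [30, 48, 27, 27] -> [30, 48] and [27, 27]
    Split: [30, 48] -> [30] and [48]
    Merge: [30] + [48] -> [30, 48]
    Split: [27, 27] -> [27] and [27]
    Merge: [27] + [27] -> [27, 27]
  Merge: [30, 48] + [27, 27] -> [27, 27, 30, 48]
  Split: [22, 30, 4, 23] -> [22, 30] and [4, 23]
    Split: [22, 30] -> [22] and [30]
    Merge: [22] + [30] -> [22, 30]
    Split: [4, 23] -> [4] and [23]
    Merge: [4] + [23] -> [4, 23]
  Merge: [22, 30] + [4, 23] -> [4, 22, 23, 30]
Merge: [27, 27, 30, 48] + [4, 22, 23, 30] -> [4, 22, 23, 27, 27, 30, 30, 48]

Final sorted array: [4, 22, 23, 27, 27, 30, 30, 48]

The merge sort proceeds by recursively splitting the array and merging sorted halves.
After all merges, the sorted array is [4, 22, 23, 27, 27, 30, 30, 48].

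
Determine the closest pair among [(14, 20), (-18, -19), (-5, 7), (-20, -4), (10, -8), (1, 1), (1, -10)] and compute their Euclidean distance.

Computing all pairwise distances among 7 points:

d((14, 20), (-18, -19)) = 50.448
d((14, 20), (-5, 7)) = 23.0217
d((14, 20), (-20, -4)) = 41.6173
d((14, 20), (10, -8)) = 28.2843
d((14, 20), (1, 1)) = 23.0217
d((14, 20), (1, -10)) = 32.6956
d((-18, -19), (-5, 7)) = 29.0689
d((-18, -19), (-20, -4)) = 15.1327
d((-18, -19), (10, -8)) = 30.0832
d((-18, -19), (1, 1)) = 27.5862
d((-18, -19), (1, -10)) = 21.0238
d((-5, 7), (-20, -4)) = 18.6011
d((-5, 7), (10, -8)) = 21.2132
d((-5, 7), (1, 1)) = 8.4853 <-- minimum
d((-5, 7), (1, -10)) = 18.0278
d((-20, -4), (10, -8)) = 30.2655
d((-20, -4), (1, 1)) = 21.587
d((-20, -4), (1, -10)) = 21.8403
d((10, -8), (1, 1)) = 12.7279
d((10, -8), (1, -10)) = 9.2195
d((1, 1), (1, -10)) = 11.0

Closest pair: (-5, 7) and (1, 1) with distance 8.4853

The closest pair is (-5, 7) and (1, 1) with Euclidean distance 8.4853. For 7 points, brute-force pairwise comparison is shown above. For large n, the divide-and-conquer algorithm (sort by x, recurse on halves, check the dividing strip) achieves O(n log n).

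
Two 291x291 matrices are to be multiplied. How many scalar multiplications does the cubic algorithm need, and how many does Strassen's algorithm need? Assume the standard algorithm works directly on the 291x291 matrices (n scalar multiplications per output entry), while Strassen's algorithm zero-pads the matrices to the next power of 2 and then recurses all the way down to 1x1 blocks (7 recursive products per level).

Matrix multiplication for 291x291 matrices:

Strassen's algorithm requires power-of-2 dimensions. Pad 291x291 to 512x512 (next power of 2).

Standard algorithm: 291^3 = 24642171 multiplications
Strassen's algorithm: 7^(log2(512)) = 7^9 = 40353607 multiplications
Difference: 24642171 - 40353607 = -15711436 (Strassen uses MORE here due to padding overhead — for small or just-over-power-of-2 n, padding can outweigh the per-level savings)

Standard: 24642171 multiplications (291^3). Strassen: 40353607 multiplications (7^9, after padding to 512x512). Strassen reduces 8 recursive multiplications to 7 at each level.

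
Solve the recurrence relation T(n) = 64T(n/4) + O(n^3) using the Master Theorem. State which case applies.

Master Theorem for T(n) = 64T(n/4) + O(n^3):

a = 64, b = 4, c = 3
log_b(a) = log_4(64) = 3.0000

Case 2: c = 3 = log_4(64) = 3.0000
T(n) = O(n^3 log n) = O(n^3 log n)

For T(n) = 64T(n/4) + O(n^3): log_4(64) = 3.0000. This is Case 2 of the Master Theorem (c = log_b(a), equal work at all levels), giving O(n^3 log n).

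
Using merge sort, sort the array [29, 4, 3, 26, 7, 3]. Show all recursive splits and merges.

Merge sort trace:

Split: [29, 4, 3, 26, 7, 3] -> [29, 4, 3] and [26, 7, 3]
  Split: [29, 4, 3] -> [29] and [4, 3]
    Split: [4, 3] -> [4] and [3]
    Merge: [4] + [3] -> [3, 4]
  Merge: [29] + [3, 4] -> [3, 4, 29]
  Split: [26, 7, 3] -> [26] and [7, 3]
    Split: [7, 3] -> [7] and [3]
    Merge: [7] + [3] -> [3, 7]
  Merge: [26] + [3, 7] -> [3, 7, 26]
Merge: [3, 4, 29] + [3, 7, 26] -> [3, 3, 4, 7, 26, 29]

Final sorted array: [3, 3, 4, 7, 26, 29]

The merge sort proceeds by recursively splitting the array and merging sorted halves.
After all merges, the sorted array is [3, 3, 4, 7, 26, 29].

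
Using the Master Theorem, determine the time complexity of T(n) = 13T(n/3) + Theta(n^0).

Master Theorem for T(n) = 13T(n/3) + O(n^0):

a = 13, b = 3, c = 0
log_b(a) = log_3(13) = 2.3347

Case 1: c = 0 < log_3(13) = 2.3347
T(n) = O(n^(log_3 13))

For T(n) = 13T(n/3) + O(n^0): log_3(13) = 2.3347. This is Case 1 of the Master Theorem (c < log_b(a), work dominated by leaves), giving O(n^(log_3 13)).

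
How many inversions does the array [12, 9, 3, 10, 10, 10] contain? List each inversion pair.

Finding inversions in [12, 9, 3, 10, 10, 10]:

(0, 1): arr[0]=12 > arr[1]=9
(0, 2): arr[0]=12 > arr[2]=3
(0, 3): arr[0]=12 > arr[3]=10
(0, 4): arr[0]=12 > arr[4]=10
(0, 5): arr[0]=12 > arr[5]=10
(1, 2): arr[1]=9 > arr[2]=3

Total inversions: 6

The array has 6 inversion(s): (0,1), (0,2), (0,3), (0,4), (0,5), (1,2). Each pair (i,j) satisfies i < j and arr[i] > arr[j].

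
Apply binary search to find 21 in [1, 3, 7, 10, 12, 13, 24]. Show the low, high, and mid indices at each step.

Binary search for 21 in [1, 3, 7, 10, 12, 13, 24]:

lo=0, hi=6, mid=3, arr[mid]=10 -> 10 < 21, search right half
lo=4, hi=6, mid=5, arr[mid]=13 -> 13 < 21, search right half
lo=6, hi=6, mid=6, arr[mid]=24 -> 24 > 21, search left half
lo=6 > hi=5, target 21 not found

Binary search determines that 21 is not in the array after 3 comparisons. The search space was exhausted without finding the target.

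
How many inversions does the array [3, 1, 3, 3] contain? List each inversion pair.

Finding inversions in [3, 1, 3, 3]:

(0, 1): arr[0]=3 > arr[1]=1

Total inversions: 1

The array has 1 inversion(s): (0,1). Each pair (i,j) satisfies i < j and arr[i] > arr[j].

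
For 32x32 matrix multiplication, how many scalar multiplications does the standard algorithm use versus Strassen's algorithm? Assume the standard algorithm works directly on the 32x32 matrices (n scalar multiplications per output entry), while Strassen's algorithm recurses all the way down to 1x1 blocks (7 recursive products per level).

Matrix multiplication for 32x32 matrices:

Standard algorithm: 32^3 = 32768 multiplications
Strassen's algorithm: 7^(log2(32)) = 7^5 = 16807 multiplications
Savings: 32768 - 16807 = 15961 multiplications

Standard: 32768 multiplications (32^3). Strassen: 16807 multiplications (7^5). Strassen reduces 8 recursive multiplications to 7 at each level.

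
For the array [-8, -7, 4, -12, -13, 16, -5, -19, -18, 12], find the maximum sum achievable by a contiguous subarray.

Using Kadane's algorithm on [-8, -7, 4, -12, -13, 16, -5, -19, -18, 12]:

Scanning through the array:
Position 1 (value -7): max_ending_here = -7, max_so_far = -7
Position 2 (value 4): max_ending_here = 4, max_so_far = 4
Position 3 (value -12): max_ending_here = -8, max_so_far = 4
Position 4 (value -13): max_ending_here = -13, max_so_far = 4
Position 5 (value 16): max_ending_here = 16, max_so_far = 16
Position 6 (value -5): max_ending_here = 11, max_so_far = 16
Position 7 (value -19): max_ending_here = -8, max_so_far = 16
Position 8 (value -18): max_ending_here = -18, max_so_far = 16
Position 9 (value 12): max_ending_here = 12, max_so_far = 16

Maximum subarray: [16]
Maximum sum: 16

The maximum subarray is [16] with sum 16. This subarray runs from index 5 to index 5.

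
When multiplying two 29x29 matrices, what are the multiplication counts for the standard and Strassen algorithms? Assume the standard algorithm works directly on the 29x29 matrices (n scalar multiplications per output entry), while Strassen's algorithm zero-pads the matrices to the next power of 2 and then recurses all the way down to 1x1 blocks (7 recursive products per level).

Matrix multiplication for 29x29 matrices:

Strassen's algorithm requires power-of-2 dimensions. Pad 29x29 to 32x32 (next power of 2).

Standard algorithm: 29^3 = 24389 multiplications
Strassen's algorithm: 7^(log2(32)) = 7^5 = 16807 multiplications
Savings: 24389 - 16807 = 7582 multiplications

Standard: 24389 multiplications (29^3). Strassen: 16807 multiplications (7^5, after padding to 32x32). Strassen reduces 8 recursive multiplications to 7 at each level.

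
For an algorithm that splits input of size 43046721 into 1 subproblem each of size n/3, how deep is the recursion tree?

For divide and conquer with division factor 3:

Problem sizes at each level:
Level 0: 43046721
Level 1: 14348907
Level 2: 4782969
Level 3: 1594323
Level 4: 531441
Level 5: 177147
Level 6: 59049
Level 7: 19683
Level 8: 6561
Level 9: 2187
Level 10: 729
Level 11: 243
Level 12: 81
Level 13: 27
Level 14: 9
Level 15: 3
Level 16: 1

The root is level 0 and the size-1 base case is level 16 (the tree spans levels 0 through 16, i.e. 17 levels counting the root), so the depth is the number of divisions: log_3(43046721) = 16

The recursion tree depth is log_3(43046721) = 16. At each level, the problem size is divided by 3, so it takes 16 divisions to reduce to a base case of size 1. The algorithm makes 1 recursive call at each level.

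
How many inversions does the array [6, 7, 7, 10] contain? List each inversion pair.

Finding inversions in [6, 7, 7, 10]:


Total inversions: 0

The array has 0 inversions. It is already sorted.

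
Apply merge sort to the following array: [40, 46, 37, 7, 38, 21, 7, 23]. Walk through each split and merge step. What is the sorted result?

Merge sort trace:

Split: [40, 46, 37, 7, 38, 21, 7, 23] -> [40, 46, 37, 7] and [38, 21, 7, 23]
  Split: [40, 46, 37, 7] -> [40, 46] and [37, 7]
    Split: [40, 46] -> [40] and [46]
    Merge: [40] + [46] -> [40, 46]
    Split: [37, 7] -> [37] and [7]
    Merge: [37] + [7] -> [7, 37]
  Merge: [40, 46] + [7, 37] -> [7, 37, 40, 46]
  Split: [38, 21, 7, 23] -> [38, 21] and [7, 23]
    Split: [38, 21] -> [38] and [21]
    Merge: [38] + [21] -> [21, 38]
    Split: [7, 23] -> [7] and [23]
    Merge: [7] + [23] -> [7, 23]
  Merge: [21, 38] + [7, 23] -> [7, 21, 23, 38]
Merge: [7, 37, 40, 46] + [7, 21, 23, 38] -> [7, 7, 21, 23, 37, 38, 40, 46]

Final sorted array: [7, 7, 21, 23, 37, 38, 40, 46]

The merge sort proceeds by recursively splitting the array and merging sorted halves.
After all merges, the sorted array is [7, 7, 21, 23, 37, 38, 40, 46].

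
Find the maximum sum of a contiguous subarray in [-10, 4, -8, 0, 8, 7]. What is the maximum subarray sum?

Using Kadane's algorithm on [-10, 4, -8, 0, 8, 7]:

Scanning through the array:
Position 1 (value 4): max_ending_here = 4, max_so_far = 4
Position 2 (value -8): max_ending_here = -4, max_so_far = 4
Position 3 (value 0): max_ending_here = 0, max_so_far = 4
Position 4 (value 8): max_ending_here = 8, max_so_far = 8
Position 5 (value 7): max_ending_here = 15, max_so_far = 15

Maximum subarray: [0, 8, 7]
Maximum sum: 15

The maximum subarray is [0, 8, 7] with sum 15. This subarray runs from index 3 to index 5.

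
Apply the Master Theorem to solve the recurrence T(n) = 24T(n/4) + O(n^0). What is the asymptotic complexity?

Master Theorem for T(n) = 24T(n/4) + O(n^0):

a = 24, b = 4, c = 0
log_b(a) = log_4(24) = 2.2925

Case 1: c = 0 < log_4(24) = 2.2925
T(n) = O(n^(log_4 24))

For T(n) = 24T(n/4) + O(n^0): log_4(24) = 2.2925. This is Case 1 of the Master Theorem (c < log_b(a), work dominated by leaves), giving O(n^(log_4 24)).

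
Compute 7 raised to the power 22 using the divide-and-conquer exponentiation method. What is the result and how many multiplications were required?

Computing 7^22 by squaring (build up from 7^1; each line after the first costs one multiplication):

7^1 = 7
7^2 = (7^1)^2 = 7^2 = 49
7^4 = (7^2)^2 = 49^2 = 2401
7^5 = 7 * 7^4 = 7 * 2401 = 16807
7^10 = (7^5)^2 = 16807^2 = 282475249
7^11 = 7 * 7^10 = 7 * 282475249 = 1977326743
7^22 = (7^11)^2 = 1977326743^2 = 3909821048582988049

Result: 3909821048582988049
Multiplications needed: 6 (6 lines after 7^1)

7^22 = 3909821048582988049. Using exponentiation by squaring, this requires 6 multiplications. The key idea: if the exponent is even, square the half-power; if odd, multiply by the base once.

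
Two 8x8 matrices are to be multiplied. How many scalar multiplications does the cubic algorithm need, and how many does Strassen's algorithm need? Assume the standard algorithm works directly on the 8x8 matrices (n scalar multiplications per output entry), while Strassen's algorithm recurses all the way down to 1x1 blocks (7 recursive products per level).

Matrix multiplication for 8x8 matrices:

Standard algorithm: 8^3 = 512 multiplications
Strassen's algorithm: 7^(log2(8)) = 7^3 = 343 multiplications
Savings: 512 - 343 = 169 multiplications

Standard: 512 multiplications (8^3). Strassen: 343 multiplications (7^3). Strassen reduces 8 recursive multiplications to 7 at each level.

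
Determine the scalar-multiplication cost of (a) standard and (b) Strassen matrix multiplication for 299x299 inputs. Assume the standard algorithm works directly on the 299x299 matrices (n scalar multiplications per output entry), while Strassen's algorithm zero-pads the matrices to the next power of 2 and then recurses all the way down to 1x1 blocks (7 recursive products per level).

Matrix multiplication for 299x299 matrices:

Strassen's algorithm requires power-of-2 dimensions. Pad 299x299 to 512x512 (next power of 2).

Standard algorithm: 299^3 = 26730899 multiplications
Strassen's algorithm: 7^(log2(512)) = 7^9 = 40353607 multiplications
Difference: 26730899 - 40353607 = -13622708 (Strassen uses MORE here due to padding overhead — for small or just-over-power-of-2 n, padding can outweigh the per-level savings)

Standard: 26730899 multiplications (299^3). Strassen: 40353607 multiplications (7^9, after padding to 512x512). Strassen reduces 8 recursive multiplications to 7 at each level.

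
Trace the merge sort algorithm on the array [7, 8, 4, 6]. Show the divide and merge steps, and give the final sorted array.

Merge sort trace:

Split: [7, 8, 4, 6] -> [7, 8] and [4, 6]
  Split: [7, 8] -> [7] and [8]
  Merge: [7] + [8] -> [7, 8]
  Split: [4, 6] -> [4] and [6]
  Merge: [4] + [6] -> [4, 6]
Merge: [7, 8] + [4, 6] -> [4, 6, 7, 8]

Final sorted array: [4, 6, 7, 8]

The merge sort proceeds by recursively splitting the array and merging sorted halves.
After all merges, the sorted array is [4, 6, 7, 8].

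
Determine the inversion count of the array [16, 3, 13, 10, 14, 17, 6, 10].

Finding inversions in [16, 3, 13, 10, 14, 17, 6, 10]:

(0, 1): arr[0]=16 > arr[1]=3
(0, 2): arr[0]=16 > arr[2]=13
(0, 3): arr[0]=16 > arr[3]=10
(0, 4): arr[0]=16 > arr[4]=14
(0, 6): arr[0]=16 > arr[6]=6
(0, 7): arr[0]=16 > arr[7]=10
(2, 3): arr[2]=13 > arr[3]=10
(2, 6): arr[2]=13 > arr[6]=6
(2, 7): arr[2]=13 > arr[7]=10
(3, 6): arr[3]=10 > arr[6]=6
(4, 6): arr[4]=14 > arr[6]=6
(4, 7): arr[4]=14 > arr[7]=10
(5, 6): arr[5]=17 > arr[6]=6
(5, 7): arr[5]=17 > arr[7]=10

Total inversions: 14

The array has 14 inversion(s): (0,1), (0,2), (0,3), (0,4), (0,6), (0,7), (2,3), (2,6), (2,7), (3,6), (4,6), (4,7), (5,6), (5,7). Each pair (i,j) satisfies i < j and arr[i] > arr[j].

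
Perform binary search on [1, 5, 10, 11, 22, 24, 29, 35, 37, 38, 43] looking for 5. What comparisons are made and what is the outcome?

Binary search for 5 in [1, 5, 10, 11, 22, 24, 29, 35, 37, 38, 43]:

lo=0, hi=10, mid=5, arr[mid]=24 -> 24 > 5, search left half
lo=0, hi=4, mid=2, arr[mid]=10 -> 10 > 5, search left half
lo=0, hi=1, mid=0, arr[mid]=1 -> 1 < 5, search right half
lo=1, hi=1, mid=1, arr[mid]=5 -> Found target at index 1!

Binary search finds 5 at index 1 after 4 comparisons. The search repeatedly halves the search space by comparing with the middle element.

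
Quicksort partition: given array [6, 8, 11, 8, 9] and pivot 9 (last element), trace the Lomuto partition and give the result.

Lomuto partition with pivot = 9:

Initial array: [6, 8, 11, 8, 9]

arr[0]=6 <= 9: swap with position 0, array becomes [6, 8, 11, 8, 9]
arr[1]=8 <= 9: swap with position 1, array becomes [6, 8, 11, 8, 9]
arr[2]=11 > 9: no swap
arr[3]=8 <= 9: swap with position 2, array becomes [6, 8, 8, 11, 9]

Place pivot at position 3: [6, 8, 8, 9, 11]
Pivot position: 3

After partitioning with pivot 9, the array becomes [6, 8, 8, 9, 11]. The pivot is placed at index 3. All elements to the left of the pivot are <= 9, and all elements to the right are > 9.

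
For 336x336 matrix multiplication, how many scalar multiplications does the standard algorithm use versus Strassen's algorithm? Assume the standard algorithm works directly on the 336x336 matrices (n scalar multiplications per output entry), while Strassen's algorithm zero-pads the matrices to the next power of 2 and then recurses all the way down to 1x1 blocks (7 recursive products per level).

Matrix multiplication for 336x336 matrices:

Strassen's algorithm requires power-of-2 dimensions. Pad 336x336 to 512x512 (next power of 2).

Standard algorithm: 336^3 = 37933056 multiplications
Strassen's algorithm: 7^(log2(512)) = 7^9 = 40353607 multiplications
Difference: 37933056 - 40353607 = -2420551 (Strassen uses MORE here due to padding overhead — for small or just-over-power-of-2 n, padding can outweigh the per-level savings)

Standard: 37933056 multiplications (336^3). Strassen: 40353607 multiplications (7^9, after padding to 512x512). Strassen reduces 8 recursive multiplications to 7 at each level.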